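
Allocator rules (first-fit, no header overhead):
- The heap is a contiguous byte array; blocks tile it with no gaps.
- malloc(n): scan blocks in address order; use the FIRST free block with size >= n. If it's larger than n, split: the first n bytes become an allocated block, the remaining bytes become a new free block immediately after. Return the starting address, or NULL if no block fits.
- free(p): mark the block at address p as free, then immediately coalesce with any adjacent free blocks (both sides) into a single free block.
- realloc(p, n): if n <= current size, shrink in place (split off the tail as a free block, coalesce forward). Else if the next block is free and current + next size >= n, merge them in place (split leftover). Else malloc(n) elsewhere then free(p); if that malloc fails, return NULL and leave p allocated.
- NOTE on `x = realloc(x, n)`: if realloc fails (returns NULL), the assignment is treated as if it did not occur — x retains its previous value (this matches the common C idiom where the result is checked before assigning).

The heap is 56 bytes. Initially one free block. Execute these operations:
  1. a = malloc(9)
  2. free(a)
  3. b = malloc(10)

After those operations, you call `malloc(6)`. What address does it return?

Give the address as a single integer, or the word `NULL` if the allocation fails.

Op 1: a = malloc(9) -> a = 0; heap: [0-8 ALLOC][9-55 FREE]
Op 2: free(a) -> (freed a); heap: [0-55 FREE]
Op 3: b = malloc(10) -> b = 0; heap: [0-9 ALLOC][10-55 FREE]
malloc(6): first-fit scan over [0-9 ALLOC][10-55 FREE] -> 10

Answer: 10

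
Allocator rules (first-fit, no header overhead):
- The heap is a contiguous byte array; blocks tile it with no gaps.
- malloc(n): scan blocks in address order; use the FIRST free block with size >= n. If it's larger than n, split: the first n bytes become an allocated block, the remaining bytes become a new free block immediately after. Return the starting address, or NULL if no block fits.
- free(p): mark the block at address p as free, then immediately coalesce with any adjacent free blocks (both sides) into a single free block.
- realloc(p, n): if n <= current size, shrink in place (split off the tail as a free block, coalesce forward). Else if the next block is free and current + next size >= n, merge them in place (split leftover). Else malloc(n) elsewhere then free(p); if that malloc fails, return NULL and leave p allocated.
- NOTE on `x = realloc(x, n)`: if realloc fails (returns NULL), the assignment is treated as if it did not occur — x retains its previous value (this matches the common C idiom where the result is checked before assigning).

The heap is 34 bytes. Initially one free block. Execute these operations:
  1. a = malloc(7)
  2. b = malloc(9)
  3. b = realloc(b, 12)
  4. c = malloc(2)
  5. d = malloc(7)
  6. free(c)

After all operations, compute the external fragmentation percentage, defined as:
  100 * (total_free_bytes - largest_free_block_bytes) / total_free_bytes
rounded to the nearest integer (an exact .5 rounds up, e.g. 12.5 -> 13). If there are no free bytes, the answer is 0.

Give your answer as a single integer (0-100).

Op 1: a = malloc(7) -> a = 0; heap: [0-6 ALLOC][7-33 FREE]
Op 2: b = malloc(9) -> b = 7; heap: [0-6 ALLOC][7-15 ALLOC][16-33 FREE]
Op 3: b = realloc(b, 12) -> b = 7; heap: [0-6 ALLOC][7-18 ALLOC][19-33 FREE]
Op 4: c = malloc(2) -> c = 19; heap: [0-6 ALLOC][7-18 ALLOC][19-20 ALLOC][21-33 FREE]
Op 5: d = malloc(7) -> d = 21; heap: [0-6 ALLOC][7-18 ALLOC][19-20 ALLOC][21-27 ALLOC][28-33 FREE]
Op 6: free(c) -> (freed c); heap: [0-6 ALLOC][7-18 ALLOC][19-20 FREE][21-27 ALLOC][28-33 FREE]
Free blocks: [2 6] total_free=8 largest=6 -> 100*(8-6)/8 = 200/8 = 25

Answer: 25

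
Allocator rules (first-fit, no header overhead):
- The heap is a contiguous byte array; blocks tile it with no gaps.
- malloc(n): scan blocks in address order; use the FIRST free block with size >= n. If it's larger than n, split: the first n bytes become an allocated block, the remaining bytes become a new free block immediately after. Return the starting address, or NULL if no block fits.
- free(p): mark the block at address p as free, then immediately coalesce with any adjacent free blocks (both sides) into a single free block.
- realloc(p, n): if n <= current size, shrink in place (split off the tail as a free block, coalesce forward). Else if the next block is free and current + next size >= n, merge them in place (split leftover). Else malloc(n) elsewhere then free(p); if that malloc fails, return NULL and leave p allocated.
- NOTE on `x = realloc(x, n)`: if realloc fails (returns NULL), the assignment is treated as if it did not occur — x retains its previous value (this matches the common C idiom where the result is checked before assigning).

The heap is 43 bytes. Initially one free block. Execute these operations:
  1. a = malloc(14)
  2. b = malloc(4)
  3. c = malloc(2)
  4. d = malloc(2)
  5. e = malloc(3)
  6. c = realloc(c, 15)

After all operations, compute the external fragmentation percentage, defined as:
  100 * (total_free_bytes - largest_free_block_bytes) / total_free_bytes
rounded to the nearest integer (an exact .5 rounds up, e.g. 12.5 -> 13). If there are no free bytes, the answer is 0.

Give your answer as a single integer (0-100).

Answer: 40

Derivation:
Op 1: a = malloc(14) -> a = 0; heap: [0-13 ALLOC][14-42 FREE]
Op 2: b = malloc(4) -> b = 14; heap: [0-13 ALLOC][14-17 ALLOC][18-42 FREE]
Op 3: c = malloc(2) -> c = 18; heap: [0-13 ALLOC][14-17 ALLOC][18-19 ALLOC][20-42 FREE]
Op 4: d = malloc(2) -> d = 20; heap: [0-13 ALLOC][14-17 ALLOC][18-19 ALLOC][20-21 ALLOC][22-42 FREE]
Op 5: e = malloc(3) -> e = 22; heap: [0-13 ALLOC][14-17 ALLOC][18-19 ALLOC][20-21 ALLOC][22-24 ALLOC][25-42 FREE]
Op 6: c = realloc(c, 15) -> c = 25; heap: [0-13 ALLOC][14-17 ALLOC][18-19 FREE][20-21 ALLOC][22-24 ALLOC][25-39 ALLOC][40-42 FREE]
Free blocks: [2 3] total_free=5 largest=3 -> 100*(5-3)/5 = 200/5 = 40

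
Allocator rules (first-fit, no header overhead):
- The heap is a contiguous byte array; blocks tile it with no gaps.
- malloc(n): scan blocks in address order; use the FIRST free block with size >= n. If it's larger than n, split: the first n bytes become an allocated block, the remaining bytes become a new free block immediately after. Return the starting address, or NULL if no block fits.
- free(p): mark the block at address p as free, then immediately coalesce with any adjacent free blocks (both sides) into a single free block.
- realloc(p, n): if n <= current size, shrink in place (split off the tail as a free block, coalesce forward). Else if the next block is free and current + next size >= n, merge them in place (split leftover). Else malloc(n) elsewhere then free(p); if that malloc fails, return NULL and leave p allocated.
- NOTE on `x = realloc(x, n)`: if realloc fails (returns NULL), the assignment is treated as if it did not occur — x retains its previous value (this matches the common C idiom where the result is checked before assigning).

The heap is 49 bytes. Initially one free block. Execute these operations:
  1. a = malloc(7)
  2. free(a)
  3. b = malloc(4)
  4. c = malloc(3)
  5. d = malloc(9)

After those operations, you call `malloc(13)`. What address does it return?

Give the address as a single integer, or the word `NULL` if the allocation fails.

Op 1: a = malloc(7) -> a = 0; heap: [0-6 ALLOC][7-48 FREE]
Op 2: free(a) -> (freed a); heap: [0-48 FREE]
Op 3: b = malloc(4) -> b = 0; heap: [0-3 ALLOC][4-48 FREE]
Op 4: c = malloc(3) -> c = 4; heap: [0-3 ALLOC][4-6 ALLOC][7-48 FREE]
Op 5: d = malloc(9) -> d = 7; heap: [0-3 ALLOC][4-6 ALLOC][7-15 ALLOC][16-48 FREE]
malloc(13): first-fit scan over [0-3 ALLOC][4-6 ALLOC][7-15 ALLOC][16-48 FREE] -> 16

Answer: 16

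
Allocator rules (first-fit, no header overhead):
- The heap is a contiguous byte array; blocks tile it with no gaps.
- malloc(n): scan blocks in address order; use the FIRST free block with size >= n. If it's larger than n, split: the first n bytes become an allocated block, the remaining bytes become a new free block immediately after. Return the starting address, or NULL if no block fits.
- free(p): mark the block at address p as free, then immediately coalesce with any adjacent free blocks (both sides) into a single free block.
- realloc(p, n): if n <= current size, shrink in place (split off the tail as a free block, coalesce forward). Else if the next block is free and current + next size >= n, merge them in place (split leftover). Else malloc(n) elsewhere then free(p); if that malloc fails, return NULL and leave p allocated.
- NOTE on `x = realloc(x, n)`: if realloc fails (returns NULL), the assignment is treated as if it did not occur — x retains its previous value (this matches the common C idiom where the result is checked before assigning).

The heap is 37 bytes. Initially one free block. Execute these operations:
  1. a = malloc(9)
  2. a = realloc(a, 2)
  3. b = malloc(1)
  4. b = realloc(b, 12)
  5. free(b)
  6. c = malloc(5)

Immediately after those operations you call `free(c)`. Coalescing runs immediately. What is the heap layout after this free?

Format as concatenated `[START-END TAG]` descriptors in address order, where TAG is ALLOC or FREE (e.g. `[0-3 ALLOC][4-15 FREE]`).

Answer: [0-1 ALLOC][2-36 FREE]

Derivation:
Op 1: a = malloc(9) -> a = 0; heap: [0-8 ALLOC][9-36 FREE]
Op 2: a = realloc(a, 2) -> a = 0; heap: [0-1 ALLOC][2-36 FREE]
Op 3: b = malloc(1) -> b = 2; heap: [0-1 ALLOC][2-2 ALLOC][3-36 FREE]
Op 4: b = realloc(b, 12) -> b = 2; heap: [0-1 ALLOC][2-13 ALLOC][14-36 FREE]
Op 5: free(b) -> (freed b); heap: [0-1 ALLOC][2-36 FREE]
Op 6: c = malloc(5) -> c = 2; heap: [0-1 ALLOC][2-6 ALLOC][7-36 FREE]
free(c): c = 2 -> block [2-6 ALLOC]; mark free, coalesce with adjacent free neighbors -> [0-1 ALLOC][2-36 FREE]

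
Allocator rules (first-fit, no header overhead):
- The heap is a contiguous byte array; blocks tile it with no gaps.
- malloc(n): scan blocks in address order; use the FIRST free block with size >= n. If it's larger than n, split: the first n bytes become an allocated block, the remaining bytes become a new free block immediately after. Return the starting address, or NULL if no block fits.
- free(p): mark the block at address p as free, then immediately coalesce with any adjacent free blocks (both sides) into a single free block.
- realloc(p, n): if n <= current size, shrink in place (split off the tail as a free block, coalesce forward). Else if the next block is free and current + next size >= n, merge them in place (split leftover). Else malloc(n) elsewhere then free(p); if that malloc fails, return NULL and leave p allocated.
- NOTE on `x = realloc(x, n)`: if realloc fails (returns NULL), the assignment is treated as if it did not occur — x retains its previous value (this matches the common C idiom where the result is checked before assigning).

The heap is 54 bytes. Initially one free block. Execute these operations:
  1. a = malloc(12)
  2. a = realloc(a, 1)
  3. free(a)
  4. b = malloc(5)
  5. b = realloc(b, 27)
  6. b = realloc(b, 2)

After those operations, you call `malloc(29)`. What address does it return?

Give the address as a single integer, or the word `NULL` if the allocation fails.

Op 1: a = malloc(12) -> a = 0; heap: [0-11 ALLOC][12-53 FREE]
Op 2: a = realloc(a, 1) -> a = 0; heap: [0-0 ALLOC][1-53 FREE]
Op 3: free(a) -> (freed a); heap: [0-53 FREE]
Op 4: b = malloc(5) -> b = 0; heap: [0-4 ALLOC][5-53 FREE]
Op 5: b = realloc(b, 27) -> b = 0; heap: [0-26 ALLOC][27-53 FREE]
Op 6: b = realloc(b, 2) -> b = 0; heap: [0-1 ALLOC][2-53 FREE]
malloc(29): first-fit scan over [0-1 ALLOC][2-53 FREE] -> 2

Answer: 2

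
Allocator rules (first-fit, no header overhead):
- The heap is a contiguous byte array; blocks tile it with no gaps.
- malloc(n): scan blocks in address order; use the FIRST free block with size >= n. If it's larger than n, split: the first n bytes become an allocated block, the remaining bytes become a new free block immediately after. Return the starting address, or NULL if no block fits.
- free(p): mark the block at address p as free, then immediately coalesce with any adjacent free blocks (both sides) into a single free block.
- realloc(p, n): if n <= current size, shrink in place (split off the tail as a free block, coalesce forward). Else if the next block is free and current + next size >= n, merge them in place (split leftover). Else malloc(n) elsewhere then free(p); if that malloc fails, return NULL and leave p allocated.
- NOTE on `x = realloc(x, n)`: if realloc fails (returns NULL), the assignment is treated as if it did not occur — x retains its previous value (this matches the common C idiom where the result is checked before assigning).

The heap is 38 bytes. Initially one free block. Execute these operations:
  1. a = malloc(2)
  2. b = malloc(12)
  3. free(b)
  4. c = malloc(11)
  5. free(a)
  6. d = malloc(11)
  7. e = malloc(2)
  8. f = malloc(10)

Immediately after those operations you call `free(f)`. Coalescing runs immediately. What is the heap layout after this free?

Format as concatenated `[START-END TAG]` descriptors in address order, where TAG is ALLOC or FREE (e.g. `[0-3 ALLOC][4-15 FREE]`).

Answer: [0-1 ALLOC][2-12 ALLOC][13-23 ALLOC][24-37 FREE]

Derivation:
Op 1: a = malloc(2) -> a = 0; heap: [0-1 ALLOC][2-37 FREE]
Op 2: b = malloc(12) -> b = 2; heap: [0-1 ALLOC][2-13 ALLOC][14-37 FREE]
Op 3: free(b) -> (freed b); heap: [0-1 ALLOC][2-37 FREE]
Op 4: c = malloc(11) -> c = 2; heap: [0-1 ALLOC][2-12 ALLOC][13-37 FREE]
Op 5: free(a) -> (freed a); heap: [0-1 FREE][2-12 ALLOC][13-37 FREE]
Op 6: d = malloc(11) -> d = 13; heap: [0-1 FREE][2-12 ALLOC][13-23 ALLOC][24-37 FREE]
Op 7: e = malloc(2) -> e = 0; heap: [0-1 ALLOC][2-12 ALLOC][13-23 ALLOC][24-37 FREE]
Op 8: f = malloc(10) -> f = 24; heap: [0-1 ALLOC][2-12 ALLOC][13-23 ALLOC][24-33 ALLOC][34-37 FREE]
free(f): f = 24 -> block [24-33 ALLOC]; mark free, coalesce with adjacent free neighbors -> [0-1 ALLOC][2-12 ALLOC][13-23 ALLOC][24-37 FREE]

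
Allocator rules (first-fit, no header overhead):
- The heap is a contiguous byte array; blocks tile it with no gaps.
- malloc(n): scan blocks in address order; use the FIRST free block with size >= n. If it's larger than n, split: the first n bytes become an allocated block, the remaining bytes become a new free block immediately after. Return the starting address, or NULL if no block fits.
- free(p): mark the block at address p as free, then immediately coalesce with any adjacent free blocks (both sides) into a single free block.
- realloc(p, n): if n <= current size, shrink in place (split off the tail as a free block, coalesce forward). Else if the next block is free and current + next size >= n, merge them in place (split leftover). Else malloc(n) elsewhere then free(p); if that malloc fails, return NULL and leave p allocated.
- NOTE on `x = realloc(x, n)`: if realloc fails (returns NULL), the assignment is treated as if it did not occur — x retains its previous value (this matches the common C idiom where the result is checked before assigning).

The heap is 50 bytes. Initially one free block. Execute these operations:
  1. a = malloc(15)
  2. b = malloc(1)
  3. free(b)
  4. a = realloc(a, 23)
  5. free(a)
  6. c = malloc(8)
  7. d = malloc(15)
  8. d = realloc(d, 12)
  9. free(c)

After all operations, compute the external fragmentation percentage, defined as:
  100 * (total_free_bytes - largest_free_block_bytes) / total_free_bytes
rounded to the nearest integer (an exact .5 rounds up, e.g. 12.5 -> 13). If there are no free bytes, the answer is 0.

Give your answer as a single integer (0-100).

Answer: 21

Derivation:
Op 1: a = malloc(15) -> a = 0; heap: [0-14 ALLOC][15-49 FREE]
Op 2: b = malloc(1) -> b = 15; heap: [0-14 ALLOC][15-15 ALLOC][16-49 FREE]
Op 3: free(b) -> (freed b); heap: [0-14 ALLOC][15-49 FREE]
Op 4: a = realloc(a, 23) -> a = 0; heap: [0-22 ALLOC][23-49 FREE]
Op 5: free(a) -> (freed a); heap: [0-49 FREE]
Op 6: c = malloc(8) -> c = 0; heap: [0-7 ALLOC][8-49 FREE]
Op 7: d = malloc(15) -> d = 8; heap: [0-7 ALLOC][8-22 ALLOC][23-49 FREE]
Op 8: d = realloc(d, 12) -> d = 8; heap: [0-7 ALLOC][8-19 ALLOC][20-49 FREE]
Op 9: free(c) -> (freed c); heap: [0-7 FREE][8-19 ALLOC][20-49 FREE]
Free blocks: [8 30] total_free=38 largest=30 -> 100*(38-30)/38 = 800/38 ≈ 21.053 -> rounds to 21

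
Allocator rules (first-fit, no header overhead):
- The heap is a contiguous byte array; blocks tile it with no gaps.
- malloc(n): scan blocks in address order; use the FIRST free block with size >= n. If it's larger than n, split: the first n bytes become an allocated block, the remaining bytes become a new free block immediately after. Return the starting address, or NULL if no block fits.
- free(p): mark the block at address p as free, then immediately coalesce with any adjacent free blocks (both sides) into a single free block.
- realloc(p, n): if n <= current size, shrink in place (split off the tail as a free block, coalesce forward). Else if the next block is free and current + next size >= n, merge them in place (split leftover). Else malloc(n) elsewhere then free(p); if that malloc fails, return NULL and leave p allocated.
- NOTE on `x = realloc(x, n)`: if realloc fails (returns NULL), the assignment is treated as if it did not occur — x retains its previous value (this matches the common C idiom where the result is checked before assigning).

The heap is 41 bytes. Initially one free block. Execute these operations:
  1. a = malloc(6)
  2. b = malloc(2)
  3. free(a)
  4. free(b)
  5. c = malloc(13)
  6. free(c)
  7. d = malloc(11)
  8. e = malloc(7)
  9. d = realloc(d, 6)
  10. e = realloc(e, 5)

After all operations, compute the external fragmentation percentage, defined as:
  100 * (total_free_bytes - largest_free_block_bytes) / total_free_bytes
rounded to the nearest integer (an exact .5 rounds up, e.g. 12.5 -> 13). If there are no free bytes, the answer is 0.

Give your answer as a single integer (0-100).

Op 1: a = malloc(6) -> a = 0; heap: [0-5 ALLOC][6-40 FREE]
Op 2: b = malloc(2) -> b = 6; heap: [0-5 ALLOC][6-7 ALLOC][8-40 FREE]
Op 3: free(a) -> (freed a); heap: [0-5 FREE][6-7 ALLOC][8-40 FREE]
Op 4: free(b) -> (freed b); heap: [0-40 FREE]
Op 5: c = malloc(13) -> c = 0; heap: [0-12 ALLOC][13-40 FREE]
Op 6: free(c) -> (freed c); heap: [0-40 FREE]
Op 7: d = malloc(11) -> d = 0; heap: [0-10 ALLOC][11-40 FREE]
Op 8: e = malloc(7) -> e = 11; heap: [0-10 ALLOC][11-17 ALLOC][18-40 FREE]
Op 9: d = realloc(d, 6) -> d = 0; heap: [0-5 ALLOC][6-10 FREE][11-17 ALLOC][18-40 FREE]
Op 10: e = realloc(e, 5) -> e = 11; heap: [0-5 ALLOC][6-10 FREE][11-15 ALLOC][16-40 FREE]
Free blocks: [5 25] total_free=30 largest=25 -> 100*(30-25)/30 = 500/30 ≈ 16.667 -> rounds to 17

Answer: 17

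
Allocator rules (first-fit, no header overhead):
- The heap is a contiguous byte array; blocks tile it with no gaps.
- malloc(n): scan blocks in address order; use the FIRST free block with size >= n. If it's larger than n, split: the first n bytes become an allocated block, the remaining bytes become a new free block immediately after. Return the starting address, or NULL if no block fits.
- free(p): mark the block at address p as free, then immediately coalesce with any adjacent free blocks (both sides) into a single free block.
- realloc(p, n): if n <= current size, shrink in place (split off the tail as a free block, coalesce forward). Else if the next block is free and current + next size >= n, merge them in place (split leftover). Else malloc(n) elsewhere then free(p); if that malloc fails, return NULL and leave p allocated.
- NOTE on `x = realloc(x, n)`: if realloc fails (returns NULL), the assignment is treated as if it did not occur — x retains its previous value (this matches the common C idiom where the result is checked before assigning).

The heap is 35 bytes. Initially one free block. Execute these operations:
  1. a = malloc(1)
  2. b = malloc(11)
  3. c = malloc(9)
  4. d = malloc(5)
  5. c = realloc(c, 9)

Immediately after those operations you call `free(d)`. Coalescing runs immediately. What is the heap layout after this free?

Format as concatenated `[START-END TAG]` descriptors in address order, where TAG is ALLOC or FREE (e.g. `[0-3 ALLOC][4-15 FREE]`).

Op 1: a = malloc(1) -> a = 0; heap: [0-0 ALLOC][1-34 FREE]
Op 2: b = malloc(11) -> b = 1; heap: [0-0 ALLOC][1-11 ALLOC][12-34 FREE]
Op 3: c = malloc(9) -> c = 12; heap: [0-0 ALLOC][1-11 ALLOC][12-20 ALLOC][21-34 FREE]
Op 4: d = malloc(5) -> d = 21; heap: [0-0 ALLOC][1-11 ALLOC][12-20 ALLOC][21-25 ALLOC][26-34 FREE]
Op 5: c = realloc(c, 9) -> c = 12; heap: [0-0 ALLOC][1-11 ALLOC][12-20 ALLOC][21-25 ALLOC][26-34 FREE]
free(d): d = 21 -> block [21-25 ALLOC]; mark free, coalesce with adjacent free neighbors -> [0-0 ALLOC][1-11 ALLOC][12-20 ALLOC][21-34 FREE]

Answer: [0-0 ALLOC][1-11 ALLOC][12-20 ALLOC][21-34 FREE]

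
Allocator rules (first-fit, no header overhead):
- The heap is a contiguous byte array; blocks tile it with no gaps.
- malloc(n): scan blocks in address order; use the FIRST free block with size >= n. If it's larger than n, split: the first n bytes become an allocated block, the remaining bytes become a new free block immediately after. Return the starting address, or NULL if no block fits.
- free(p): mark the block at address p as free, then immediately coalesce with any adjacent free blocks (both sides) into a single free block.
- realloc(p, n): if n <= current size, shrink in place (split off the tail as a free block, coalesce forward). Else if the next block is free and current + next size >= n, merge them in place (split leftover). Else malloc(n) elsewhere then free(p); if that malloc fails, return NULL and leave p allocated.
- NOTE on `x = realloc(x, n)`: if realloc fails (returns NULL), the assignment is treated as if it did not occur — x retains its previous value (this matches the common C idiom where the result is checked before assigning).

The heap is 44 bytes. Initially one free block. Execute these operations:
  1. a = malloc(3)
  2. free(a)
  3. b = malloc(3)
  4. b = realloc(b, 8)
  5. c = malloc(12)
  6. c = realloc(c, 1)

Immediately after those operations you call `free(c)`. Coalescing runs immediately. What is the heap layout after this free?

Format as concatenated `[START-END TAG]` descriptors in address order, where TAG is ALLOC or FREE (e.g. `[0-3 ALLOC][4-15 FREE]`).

Answer: [0-7 ALLOC][8-43 FREE]

Derivation:
Op 1: a = malloc(3) -> a = 0; heap: [0-2 ALLOC][3-43 FREE]
Op 2: free(a) -> (freed a); heap: [0-43 FREE]
Op 3: b = malloc(3) -> b = 0; heap: [0-2 ALLOC][3-43 FREE]
Op 4: b = realloc(b, 8) -> b = 0; heap: [0-7 ALLOC][8-43 FREE]
Op 5: c = malloc(12) -> c = 8; heap: [0-7 ALLOC][8-19 ALLOC][20-43 FREE]
Op 6: c = realloc(c, 1) -> c = 8; heap: [0-7 ALLOC][8-8 ALLOC][9-43 FREE]
free(c): c = 8 -> block [8-8 ALLOC]; mark free, coalesce with adjacent free neighbors -> [0-7 ALLOC][8-43 FREE]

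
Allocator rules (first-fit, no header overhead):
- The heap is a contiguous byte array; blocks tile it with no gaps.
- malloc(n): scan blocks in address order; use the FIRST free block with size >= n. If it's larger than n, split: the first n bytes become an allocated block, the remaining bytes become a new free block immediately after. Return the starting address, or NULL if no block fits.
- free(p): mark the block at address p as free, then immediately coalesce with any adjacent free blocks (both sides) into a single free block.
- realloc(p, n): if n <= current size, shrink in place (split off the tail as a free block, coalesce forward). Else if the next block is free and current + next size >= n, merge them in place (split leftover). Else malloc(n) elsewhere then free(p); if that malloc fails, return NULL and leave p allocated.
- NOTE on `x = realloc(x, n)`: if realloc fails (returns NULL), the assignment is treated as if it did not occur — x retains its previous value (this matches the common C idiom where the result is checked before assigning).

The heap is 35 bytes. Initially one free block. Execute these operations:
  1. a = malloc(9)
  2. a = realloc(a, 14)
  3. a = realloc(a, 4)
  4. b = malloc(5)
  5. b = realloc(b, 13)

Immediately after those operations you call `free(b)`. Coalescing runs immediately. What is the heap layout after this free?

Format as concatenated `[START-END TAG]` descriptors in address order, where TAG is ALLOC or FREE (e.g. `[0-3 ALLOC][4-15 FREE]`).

Answer: [0-3 ALLOC][4-34 FREE]

Derivation:
Op 1: a = malloc(9) -> a = 0; heap: [0-8 ALLOC][9-34 FREE]
Op 2: a = realloc(a, 14) -> a = 0; heap: [0-13 ALLOC][14-34 FREE]
Op 3: a = realloc(a, 4) -> a = 0; heap: [0-3 ALLOC][4-34 FREE]
Op 4: b = malloc(5) -> b = 4; heap: [0-3 ALLOC][4-8 ALLOC][9-34 FREE]
Op 5: b = realloc(b, 13) -> b = 4; heap: [0-3 ALLOC][4-16 ALLOC][17-34 FREE]
free(b): b = 4 -> block [4-16 ALLOC]; mark free, coalesce with adjacent free neighbors -> [0-3 ALLOC][4-34 FREE]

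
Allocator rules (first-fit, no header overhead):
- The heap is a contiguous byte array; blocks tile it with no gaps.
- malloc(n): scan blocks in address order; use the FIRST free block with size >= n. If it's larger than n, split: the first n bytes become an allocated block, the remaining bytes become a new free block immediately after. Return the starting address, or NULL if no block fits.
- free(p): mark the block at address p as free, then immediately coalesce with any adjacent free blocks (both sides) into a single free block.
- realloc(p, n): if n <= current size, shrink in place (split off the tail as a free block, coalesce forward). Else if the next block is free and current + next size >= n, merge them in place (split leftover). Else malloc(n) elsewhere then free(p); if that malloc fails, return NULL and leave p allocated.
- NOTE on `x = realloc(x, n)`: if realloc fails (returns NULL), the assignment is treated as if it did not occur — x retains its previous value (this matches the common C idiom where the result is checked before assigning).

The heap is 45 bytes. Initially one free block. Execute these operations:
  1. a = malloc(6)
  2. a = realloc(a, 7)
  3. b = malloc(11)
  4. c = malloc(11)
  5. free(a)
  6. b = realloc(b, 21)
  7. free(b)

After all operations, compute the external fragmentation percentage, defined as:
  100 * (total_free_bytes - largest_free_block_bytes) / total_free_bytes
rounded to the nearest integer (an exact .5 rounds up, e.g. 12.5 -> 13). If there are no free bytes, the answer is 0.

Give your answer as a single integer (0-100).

Answer: 47

Derivation:
Op 1: a = malloc(6) -> a = 0; heap: [0-5 ALLOC][6-44 FREE]
Op 2: a = realloc(a, 7) -> a = 0; heap: [0-6 ALLOC][7-44 FREE]
Op 3: b = malloc(11) -> b = 7; heap: [0-6 ALLOC][7-17 ALLOC][18-44 FREE]
Op 4: c = malloc(11) -> c = 18; heap: [0-6 ALLOC][7-17 ALLOC][18-28 ALLOC][29-44 FREE]
Op 5: free(a) -> (freed a); heap: [0-6 FREE][7-17 ALLOC][18-28 ALLOC][29-44 FREE]
Op 6: b = realloc(b, 21) -> NULL (b unchanged); heap: [0-6 FREE][7-17 ALLOC][18-28 ALLOC][29-44 FREE]
Op 7: free(b) -> (freed b); heap: [0-17 FREE][18-28 ALLOC][29-44 FREE]
Free blocks: [18 16] total_free=34 largest=18 -> 100*(34-18)/34 = 1600/34 ≈ 47.059 -> rounds to 47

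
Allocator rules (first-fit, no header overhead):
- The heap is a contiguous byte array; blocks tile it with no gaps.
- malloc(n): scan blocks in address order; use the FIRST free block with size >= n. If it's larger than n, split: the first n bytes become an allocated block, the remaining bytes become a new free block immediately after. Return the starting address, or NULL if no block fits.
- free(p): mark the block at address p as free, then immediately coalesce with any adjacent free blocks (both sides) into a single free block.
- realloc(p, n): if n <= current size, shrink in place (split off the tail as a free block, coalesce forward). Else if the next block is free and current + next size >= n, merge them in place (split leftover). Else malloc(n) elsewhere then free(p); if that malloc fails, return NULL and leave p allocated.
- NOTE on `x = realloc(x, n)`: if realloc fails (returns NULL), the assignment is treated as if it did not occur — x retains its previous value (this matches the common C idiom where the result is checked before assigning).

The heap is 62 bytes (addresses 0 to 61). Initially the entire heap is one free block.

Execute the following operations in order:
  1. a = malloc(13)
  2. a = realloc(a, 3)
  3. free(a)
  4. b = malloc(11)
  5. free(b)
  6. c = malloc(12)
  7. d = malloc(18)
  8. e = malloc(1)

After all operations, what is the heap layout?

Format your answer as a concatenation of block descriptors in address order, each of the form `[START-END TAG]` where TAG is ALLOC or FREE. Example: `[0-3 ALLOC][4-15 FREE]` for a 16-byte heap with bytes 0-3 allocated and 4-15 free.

Op 1: a = malloc(13) -> a = 0; heap: [0-12 ALLOC][13-61 FREE]
Op 2: a = realloc(a, 3) -> a = 0; heap: [0-2 ALLOC][3-61 FREE]
Op 3: free(a) -> (freed a); heap: [0-61 FREE]
Op 4: b = malloc(11) -> b = 0; heap: [0-10 ALLOC][11-61 FREE]
Op 5: free(b) -> (freed b); heap: [0-61 FREE]
Op 6: c = malloc(12) -> c = 0; heap: [0-11 ALLOC][12-61 FREE]
Op 7: d = malloc(18) -> d = 12; heap: [0-11 ALLOC][12-29 ALLOC][30-61 FREE]
Op 8: e = malloc(1) -> e = 30; heap: [0-11 ALLOC][12-29 ALLOC][30-30 ALLOC][31-61 FREE]

Answer: [0-11 ALLOC][12-29 ALLOC][30-30 ALLOC][31-61 FREE]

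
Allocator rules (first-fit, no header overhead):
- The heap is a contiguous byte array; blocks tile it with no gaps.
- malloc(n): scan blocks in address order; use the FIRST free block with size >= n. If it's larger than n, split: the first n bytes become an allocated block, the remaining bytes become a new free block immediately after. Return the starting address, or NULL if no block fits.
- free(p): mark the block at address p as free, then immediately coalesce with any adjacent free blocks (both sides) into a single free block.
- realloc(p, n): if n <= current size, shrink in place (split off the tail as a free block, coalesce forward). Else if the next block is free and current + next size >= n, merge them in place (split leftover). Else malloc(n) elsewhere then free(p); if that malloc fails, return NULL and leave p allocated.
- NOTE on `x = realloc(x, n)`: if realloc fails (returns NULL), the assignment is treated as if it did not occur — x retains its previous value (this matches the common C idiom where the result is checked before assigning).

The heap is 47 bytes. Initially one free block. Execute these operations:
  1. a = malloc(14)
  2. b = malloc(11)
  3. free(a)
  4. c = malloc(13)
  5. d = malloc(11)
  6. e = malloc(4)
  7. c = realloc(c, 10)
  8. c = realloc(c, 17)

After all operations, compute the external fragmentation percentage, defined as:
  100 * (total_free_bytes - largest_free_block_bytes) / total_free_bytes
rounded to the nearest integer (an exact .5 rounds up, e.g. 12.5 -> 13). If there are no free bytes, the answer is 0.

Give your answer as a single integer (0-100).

Answer: 36

Derivation:
Op 1: a = malloc(14) -> a = 0; heap: [0-13 ALLOC][14-46 FREE]
Op 2: b = malloc(11) -> b = 14; heap: [0-13 ALLOC][14-24 ALLOC][25-46 FREE]
Op 3: free(a) -> (freed a); heap: [0-13 FREE][14-24 ALLOC][25-46 FREE]
Op 4: c = malloc(13) -> c = 0; heap: [0-12 ALLOC][13-13 FREE][14-24 ALLOC][25-46 FREE]
Op 5: d = malloc(11) -> d = 25; heap: [0-12 ALLOC][13-13 FREE][14-24 ALLOC][25-35 ALLOC][36-46 FREE]
Op 6: e = malloc(4) -> e = 36; heap: [0-12 ALLOC][13-13 FREE][14-24 ALLOC][25-35 ALLOC][36-39 ALLOC][40-46 FREE]
Op 7: c = realloc(c, 10) -> c = 0; heap: [0-9 ALLOC][10-13 FREE][14-24 ALLOC][25-35 ALLOC][36-39 ALLOC][40-46 FREE]
Op 8: c = realloc(c, 17) -> NULL (c unchanged); heap: [0-9 ALLOC][10-13 FREE][14-24 ALLOC][25-35 ALLOC][36-39 ALLOC][40-46 FREE]
Free blocks: [4 7] total_free=11 largest=7 -> 100*(11-7)/11 = 400/11 ≈ 36.364 -> rounds to 36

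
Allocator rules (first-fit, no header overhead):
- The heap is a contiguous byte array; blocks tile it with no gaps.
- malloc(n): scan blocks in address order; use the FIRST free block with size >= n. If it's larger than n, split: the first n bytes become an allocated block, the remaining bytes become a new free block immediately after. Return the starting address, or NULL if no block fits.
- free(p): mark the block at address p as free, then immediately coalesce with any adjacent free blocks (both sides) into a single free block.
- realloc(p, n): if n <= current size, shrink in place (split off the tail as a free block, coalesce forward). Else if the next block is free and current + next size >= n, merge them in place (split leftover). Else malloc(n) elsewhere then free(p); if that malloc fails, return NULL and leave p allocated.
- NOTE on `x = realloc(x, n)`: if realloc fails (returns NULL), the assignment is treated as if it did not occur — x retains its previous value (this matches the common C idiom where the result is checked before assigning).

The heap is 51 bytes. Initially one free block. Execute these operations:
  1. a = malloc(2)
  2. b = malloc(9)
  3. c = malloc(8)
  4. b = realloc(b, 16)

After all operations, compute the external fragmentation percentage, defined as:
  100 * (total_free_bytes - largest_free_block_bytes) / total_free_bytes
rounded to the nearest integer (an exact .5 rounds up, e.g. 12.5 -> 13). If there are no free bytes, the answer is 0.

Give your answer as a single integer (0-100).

Op 1: a = malloc(2) -> a = 0; heap: [0-1 ALLOC][2-50 FREE]
Op 2: b = malloc(9) -> b = 2; heap: [0-1 ALLOC][2-10 ALLOC][11-50 FREE]
Op 3: c = malloc(8) -> c = 11; heap: [0-1 ALLOC][2-10 ALLOC][11-18 ALLOC][19-50 FREE]
Op 4: b = realloc(b, 16) -> b = 19; heap: [0-1 ALLOC][2-10 FREE][11-18 ALLOC][19-34 ALLOC][35-50 FREE]
Free blocks: [9 16] total_free=25 largest=16 -> 100*(25-16)/25 = 900/25 = 36

Answer: 36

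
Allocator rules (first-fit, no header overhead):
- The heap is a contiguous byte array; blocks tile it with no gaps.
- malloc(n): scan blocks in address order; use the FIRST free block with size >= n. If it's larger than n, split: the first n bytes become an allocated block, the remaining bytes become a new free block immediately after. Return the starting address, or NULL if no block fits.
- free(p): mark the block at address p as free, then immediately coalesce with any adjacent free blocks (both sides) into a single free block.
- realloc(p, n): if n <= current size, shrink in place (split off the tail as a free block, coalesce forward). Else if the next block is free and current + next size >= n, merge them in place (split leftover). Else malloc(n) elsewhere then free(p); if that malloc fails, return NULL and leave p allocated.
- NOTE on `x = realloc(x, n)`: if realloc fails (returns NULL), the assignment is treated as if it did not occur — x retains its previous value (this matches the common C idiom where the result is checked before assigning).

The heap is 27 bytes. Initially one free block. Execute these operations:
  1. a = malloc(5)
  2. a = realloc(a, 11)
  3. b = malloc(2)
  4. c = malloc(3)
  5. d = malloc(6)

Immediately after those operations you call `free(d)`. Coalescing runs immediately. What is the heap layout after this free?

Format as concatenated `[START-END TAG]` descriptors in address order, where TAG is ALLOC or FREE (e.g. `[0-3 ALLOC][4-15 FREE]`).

Op 1: a = malloc(5) -> a = 0; heap: [0-4 ALLOC][5-26 FREE]
Op 2: a = realloc(a, 11) -> a = 0; heap: [0-10 ALLOC][11-26 FREE]
Op 3: b = malloc(2) -> b = 11; heap: [0-10 ALLOC][11-12 ALLOC][13-26 FREE]
Op 4: c = malloc(3) -> c = 13; heap: [0-10 ALLOC][11-12 ALLOC][13-15 ALLOC][16-26 FREE]
Op 5: d = malloc(6) -> d = 16; heap: [0-10 ALLOC][11-12 ALLOC][13-15 ALLOC][16-21 ALLOC][22-26 FREE]
free(d): d = 16 -> block [16-21 ALLOC]; mark free, coalesce with adjacent free neighbors -> [0-10 ALLOC][11-12 ALLOC][13-15 ALLOC][16-26 FREE]

Answer: [0-10 ALLOC][11-12 ALLOC][13-15 ALLOC][16-26 FREE]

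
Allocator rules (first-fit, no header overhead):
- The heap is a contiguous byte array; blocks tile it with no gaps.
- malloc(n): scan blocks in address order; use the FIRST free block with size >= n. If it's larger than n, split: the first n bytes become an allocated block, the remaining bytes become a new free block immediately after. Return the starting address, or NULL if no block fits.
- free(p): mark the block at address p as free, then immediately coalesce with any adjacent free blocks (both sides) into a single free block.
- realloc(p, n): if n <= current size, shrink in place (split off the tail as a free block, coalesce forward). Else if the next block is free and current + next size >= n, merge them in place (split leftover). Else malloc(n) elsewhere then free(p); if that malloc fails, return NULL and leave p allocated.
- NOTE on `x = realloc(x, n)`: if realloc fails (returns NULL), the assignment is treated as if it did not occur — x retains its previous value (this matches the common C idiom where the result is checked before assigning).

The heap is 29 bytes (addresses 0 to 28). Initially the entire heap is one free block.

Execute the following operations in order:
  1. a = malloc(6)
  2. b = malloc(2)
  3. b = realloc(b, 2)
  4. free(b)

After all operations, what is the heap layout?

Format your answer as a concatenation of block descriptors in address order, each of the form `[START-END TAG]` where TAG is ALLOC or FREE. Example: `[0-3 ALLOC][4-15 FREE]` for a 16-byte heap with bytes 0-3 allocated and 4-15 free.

Answer: [0-5 ALLOC][6-28 FREE]

Derivation:
Op 1: a = malloc(6) -> a = 0; heap: [0-5 ALLOC][6-28 FREE]
Op 2: b = malloc(2) -> b = 6; heap: [0-5 ALLOC][6-7 ALLOC][8-28 FREE]
Op 3: b = realloc(b, 2) -> b = 6; heap: [0-5 ALLOC][6-7 ALLOC][8-28 FREE]
Op 4: free(b) -> (freed b); heap: [0-5 ALLOC][6-28 FREE]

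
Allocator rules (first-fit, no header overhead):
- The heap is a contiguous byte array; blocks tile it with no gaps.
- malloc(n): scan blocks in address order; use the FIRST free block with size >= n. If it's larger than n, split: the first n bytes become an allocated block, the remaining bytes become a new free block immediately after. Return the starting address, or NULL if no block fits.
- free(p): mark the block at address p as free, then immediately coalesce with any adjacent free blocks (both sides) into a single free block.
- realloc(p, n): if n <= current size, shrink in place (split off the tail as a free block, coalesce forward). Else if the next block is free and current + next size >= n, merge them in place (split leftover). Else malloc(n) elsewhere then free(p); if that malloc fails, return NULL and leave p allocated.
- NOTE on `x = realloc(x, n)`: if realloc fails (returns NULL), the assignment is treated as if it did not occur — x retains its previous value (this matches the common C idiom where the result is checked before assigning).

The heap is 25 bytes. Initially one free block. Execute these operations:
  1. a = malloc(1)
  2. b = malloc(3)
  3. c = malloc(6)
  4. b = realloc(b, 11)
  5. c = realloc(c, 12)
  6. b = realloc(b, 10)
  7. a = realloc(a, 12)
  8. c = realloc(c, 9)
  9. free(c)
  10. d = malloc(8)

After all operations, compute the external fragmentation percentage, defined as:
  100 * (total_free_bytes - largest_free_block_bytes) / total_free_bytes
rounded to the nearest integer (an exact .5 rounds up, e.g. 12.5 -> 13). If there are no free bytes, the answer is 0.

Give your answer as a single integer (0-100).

Answer: 17

Derivation:
Op 1: a = malloc(1) -> a = 0; heap: [0-0 ALLOC][1-24 FREE]
Op 2: b = malloc(3) -> b = 1; heap: [0-0 ALLOC][1-3 ALLOC][4-24 FREE]
Op 3: c = malloc(6) -> c = 4; heap: [0-0 ALLOC][1-3 ALLOC][4-9 ALLOC][10-24 FREE]
Op 4: b = realloc(b, 11) -> b = 10; heap: [0-0 ALLOC][1-3 FREE][4-9 ALLOC][10-20 ALLOC][21-24 FREE]
Op 5: c = realloc(c, 12) -> NULL (c unchanged); heap: [0-0 ALLOC][1-3 FREE][4-9 ALLOC][10-20 ALLOC][21-24 FREE]
Op 6: b = realloc(b, 10) -> b = 10; heap: [0-0 ALLOC][1-3 FREE][4-9 ALLOC][10-19 ALLOC][20-24 FREE]
Op 7: a = realloc(a, 12) -> NULL (a unchanged); heap: [0-0 ALLOC][1-3 FREE][4-9 ALLOC][10-19 ALLOC][20-24 FREE]
Op 8: c = realloc(c, 9) -> NULL (c unchanged); heap: [0-0 ALLOC][1-3 FREE][4-9 ALLOC][10-19 ALLOC][20-24 FREE]
Op 9: free(c) -> (freed c); heap: [0-0 ALLOC][1-9 FREE][10-19 ALLOC][20-24 FREE]
Op 10: d = malloc(8) -> d = 1; heap: [0-0 ALLOC][1-8 ALLOC][9-9 FREE][10-19 ALLOC][20-24 FREE]
Free blocks: [1 5] total_free=6 largest=5 -> 100*(6-5)/6 = 100/6 ≈ 16.667 -> rounds to 17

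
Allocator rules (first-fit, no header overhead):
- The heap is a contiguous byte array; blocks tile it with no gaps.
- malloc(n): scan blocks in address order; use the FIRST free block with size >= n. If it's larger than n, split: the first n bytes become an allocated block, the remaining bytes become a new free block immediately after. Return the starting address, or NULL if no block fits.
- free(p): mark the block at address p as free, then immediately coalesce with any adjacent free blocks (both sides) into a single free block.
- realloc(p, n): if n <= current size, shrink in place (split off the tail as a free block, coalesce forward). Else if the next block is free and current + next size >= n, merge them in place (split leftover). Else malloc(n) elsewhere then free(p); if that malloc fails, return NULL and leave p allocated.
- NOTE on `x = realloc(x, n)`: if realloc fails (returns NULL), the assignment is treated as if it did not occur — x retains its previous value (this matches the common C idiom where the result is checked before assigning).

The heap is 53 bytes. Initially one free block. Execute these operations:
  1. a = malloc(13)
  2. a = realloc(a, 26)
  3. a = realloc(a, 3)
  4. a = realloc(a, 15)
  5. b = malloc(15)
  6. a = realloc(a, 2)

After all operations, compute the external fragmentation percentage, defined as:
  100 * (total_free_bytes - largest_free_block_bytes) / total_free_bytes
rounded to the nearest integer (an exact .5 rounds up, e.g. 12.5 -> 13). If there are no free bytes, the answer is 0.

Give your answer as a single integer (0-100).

Op 1: a = malloc(13) -> a = 0; heap: [0-12 ALLOC][13-52 FREE]
Op 2: a = realloc(a, 26) -> a = 0; heap: [0-25 ALLOC][26-52 FREE]
Op 3: a = realloc(a, 3) -> a = 0; heap: [0-2 ALLOC][3-52 FREE]
Op 4: a = realloc(a, 15) -> a = 0; heap: [0-14 ALLOC][15-52 FREE]
Op 5: b = malloc(15) -> b = 15; heap: [0-14 ALLOC][15-29 ALLOC][30-52 FREE]
Op 6: a = realloc(a, 2) -> a = 0; heap: [0-1 ALLOC][2-14 FREE][15-29 ALLOC][30-52 FREE]
Free blocks: [13 23] total_free=36 largest=23 -> 100*(36-23)/36 = 1300/36 ≈ 36.111 -> rounds to 36

Answer: 36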